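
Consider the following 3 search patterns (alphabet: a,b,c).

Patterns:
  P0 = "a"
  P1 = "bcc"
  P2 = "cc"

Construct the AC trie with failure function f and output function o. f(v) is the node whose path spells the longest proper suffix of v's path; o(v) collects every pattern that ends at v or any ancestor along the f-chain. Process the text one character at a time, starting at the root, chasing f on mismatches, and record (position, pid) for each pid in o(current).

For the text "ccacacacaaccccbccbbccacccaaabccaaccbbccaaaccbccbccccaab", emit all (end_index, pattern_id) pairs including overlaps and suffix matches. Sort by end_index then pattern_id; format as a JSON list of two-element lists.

Build automaton:
Trie nodes:
  0='ε' goto a→1 b→2 c→5
  1='a' goto ·  [P0 ends]
  2='b' goto c→3
  3='bc' goto c→4
  4='bcc' goto ·  [P1 ends]
  5='c' goto c→6
  6='cc' goto ·  [P2 ends]

BFS fail/out derivation:
  fail(1) 'a': from fail(0)=0 chase 'a': 0 ⇒ 0;  out={0}∪out(0)={0}
  fail(2) 'b': from fail(0)=0 chase 'b': 0 ⇒ 0;  out=∅∪out(0)=∅
  fail(5) 'c': from fail(0)=0 chase 'c': 0 ⇒ 0;  out=∅∪out(0)=∅
  fail(3) 'bc': from fail(2)=0 chase 'c': 0 ⇒ 5;  out=∅∪out(5)=∅
  fail(6) 'cc': from fail(5)=0 chase 'c': 0 ⇒ 5;  out={2}∪out(5)={2}
  fail(4) 'bcc': from fail(3)=5 chase 'c': 5 ⇒ 6;  out={1}∪out(6)={1,2}

Run:
pos 0 'c': at 5
pos 1 'c': at 6  → match P2@[0:1]
pos 2 'a': at 1 (via fail)  → match P0@[2:2]
pos 3 'c': at 5 (via fail)
pos 4 'a': at 1 (via fail)  → match P0@[4:4]
pos 5 'c': at 5 (via fail)
pos 6 'a': at 1 (via fail)  → match P0@[6:6]
pos 7 'c': at 5 (via fail)
pos 8 'a': at 1 (via fail)  → match P0@[8:8]
pos 9 'a': at 1 (via fail)  → match P0@[9:9]
pos 10 'c': at 5 (via fail)
pos 11 'c': at 6  → match P2@[10:11]
pos 12 'c': at 6 (via fail)  → match P2@[11:12]
pos 13 'c': at 6 (via fail)  → match P2@[12:13]
pos 14 'b': at 2 (via fail)
pos 15 'c': at 3
pos 16 'c': at 4  → match P1@[14:16],P2@[15:16]
pos 17 'b': at 2 (via fail)
pos 18 'b': at 2 (via fail)
pos 19 'c': at 3
pos 20 'c': at 4  → match P1@[18:20],P2@[19:20]
pos 21 'a': at 1 (via fail)  → match P0@[21:21]
pos 22 'c': at 5 (via fail)
pos 23 'c': at 6  → match P2@[22:23]
pos 24 'c': at 6 (via fail)  → match P2@[23:24]
pos 25 'a': at 1 (via fail)  → match P0@[25:25]
pos 26 'a': at 1 (via fail)  → match P0@[26:26]
pos 27 'a': at 1 (via fail)  → match P0@[27:27]
pos 28 'b': at 2 (via fail)
pos 29 'c': at 3
pos 30 'c': at 4  → match P1@[28:30],P2@[29:30]
pos 31 'a': at 1 (via fail)  → match P0@[31:31]
pos 32 'a': at 1 (via fail)  → match P0@[32:32]
pos 33 'c': at 5 (via fail)
pos 34 'c': at 6  → match P2@[33:34]
pos 35 'b': at 2 (via fail)
pos 36 'b': at 2 (via fail)
pos 37 'c': at 3
pos 38 'c': at 4  → match P1@[36:38],P2@[37:38]
pos 39 'a': at 1 (via fail)  → match P0@[39:39]
pos 40 'a': at 1 (via fail)  → match P0@[40:40]
pos 41 'a': at 1 (via fail)  → match P0@[41:41]
pos 42 'c': at 5 (via fail)
pos 43 'c': at 6  → match P2@[42:43]
pos 44 'b': at 2 (via fail)
pos 45 'c': at 3
pos 46 'c': at 4  → match P1@[44:46],P2@[45:46]
pos 47 'b': at 2 (via fail)
pos 48 'c': at 3
pos 49 'c': at 4  → match P1@[47:49],P2@[48:49]
pos 50 'c': at 6 (via fail)  → match P2@[49:50]
pos 51 'c': at 6 (via fail)  → match P2@[50:51]
pos 52 'a': at 1 (via fail)  → match P0@[52:52]
pos 53 'a': at 1 (via fail)  → match P0@[53:53]
pos 54 'b': at 2 (via fail)

All matches (sorted): [[1,2],[2,0],[4,0],[6,0],[8,0],[9,0],[11,2],[12,2],[13,2],[16,1],[16,2],[20,1],[20,2],[21,0],[23,2],[24,2],[25,0],[26,0],[27,0],[30,1],[30,2],[31,0],[32,0],[34,2],[38,1],[38,2],[39,0],[40,0],[41,0],[43,2],[46,1],[46,2],[49,1],[49,2],[50,2],[51,2],[52,0],[53,0]]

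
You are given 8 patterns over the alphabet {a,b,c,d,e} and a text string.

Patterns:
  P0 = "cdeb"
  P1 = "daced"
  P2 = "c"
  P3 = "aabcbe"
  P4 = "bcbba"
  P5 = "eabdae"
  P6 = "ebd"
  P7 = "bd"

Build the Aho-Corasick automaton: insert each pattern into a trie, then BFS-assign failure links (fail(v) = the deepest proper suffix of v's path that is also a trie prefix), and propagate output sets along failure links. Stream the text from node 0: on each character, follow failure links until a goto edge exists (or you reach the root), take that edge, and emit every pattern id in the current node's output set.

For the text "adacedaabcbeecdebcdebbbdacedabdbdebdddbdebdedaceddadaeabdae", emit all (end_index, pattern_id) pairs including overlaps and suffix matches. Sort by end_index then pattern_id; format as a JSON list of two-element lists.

Build:
Trie nodes:
  0='ε' goto a→10 b→16 c→1 d→5 e→21
  1='c' goto d→2  ←P2
  2='cd' goto e→3
  3='cde' goto b→4
  4='cdeb' goto ·  ←P0
  5='d' goto a→6
  6='da' goto c→7
  7='dac' goto e→8
  8='dace' goto d→9
  9='daced' goto ·  ←P1
  10='a' goto a→11
  11='aa' goto b→12
  12='aab' goto c→13
  13='aabc' goto b→14
  14='aabcb' goto e→15
  15='aabcbe' goto ·  ←P3
  16='b' goto c→17 d→29
  17='bc' goto b→18
  18='bcb' goto b→19
  19='bcbb' goto a→20
  20='bcbba' goto ·  ←P4
  21='e' goto a→22 b→27
  22='ea' goto b→23
  23='eab' goto d→24
  24='eabd' goto a→25
  25='eabda' goto e→26
  26='eabdae' goto ·  ←P5
  27='eb' goto d→28
  28='ebd' goto ·  ←P6
  29='bd' goto ·  ←P7

BFS fail/out derivation:
  fail(1) 'c': from fail(0)=0 chase 'c': 0 ⇒ 0;  out={2}∪out(0)={2}
  fail(5) 'd': from fail(0)=0 chase 'd': 0 ⇒ 0;  out=∅∪out(0)=∅
  fail(10) 'a': from fail(0)=0 chase 'a': 0 ⇒ 0;  out=∅∪out(0)=∅
  fail(16) 'b': from fail(0)=0 chase 'b': 0 ⇒ 0;  out=∅∪out(0)=∅
  fail(21) 'e': from fail(0)=0 chase 'e': 0 ⇒ 0;  out=∅∪out(0)=∅
  fail(2) 'cd': from fail(1)=0 chase 'd': 0 ⇒ 5;  out=∅∪out(5)=∅
  fail(6) 'da': from fail(5)=0 chase 'a': 0 ⇒ 10;  out=∅∪out(10)=∅
  fail(11) 'aa': from fail(10)=0 chase 'a': 0 ⇒ 10;  out=∅∪out(10)=∅
  fail(17) 'bc': from fail(16)=0 chase 'c': 0 ⇒ 1;  out=∅∪out(1)={2}
  fail(22) 'ea': from fail(21)=0 chase 'a': 0 ⇒ 10;  out=∅∪out(10)=∅
  fail(27) 'eb': from fail(21)=0 chase 'b': 0 ⇒ 16;  out=∅∪out(16)=∅
  fail(29) 'bd': from fail(16)=0 chase 'd': 0 ⇒ 5;  out={7}∪out(5)={7}
  fail(3) 'cde': from fail(2)=5 chase 'e': 5→0 ⇒ 21;  out=∅∪out(21)=∅
  fail(7) 'dac': from fail(6)=10 chase 'c': 10→0 ⇒ 1;  out=∅∪out(1)={2}
  fail(12) 'aab': from fail(11)=10 chase 'b': 10→0 ⇒ 16;  out=∅∪out(16)=∅
  fail(18) 'bcb': from fail(17)=1 chase 'b': 1→0 ⇒ 16;  out=∅∪out(16)=∅
  fail(23) 'eab': from fail(22)=10 chase 'b': 10→0 ⇒ 16;  out=∅∪out(16)=∅
  fail(28) 'ebd': from fail(27)=16 chase 'd': 16 ⇒ 29;  out={6}∪out(29)={6,7}
  fail(4) 'cdeb': from fail(3)=21 chase 'b': 21 ⇒ 27;  out={0}∪out(27)={0}
  fail(8) 'dace': from fail(7)=1 chase 'e': 1→0 ⇒ 21;  out=∅∪out(21)=∅
  fail(13) 'aabc': from fail(12)=16 chase 'c': 16 ⇒ 17;  out=∅∪out(17)={2}
  fail(19) 'bcbb': from fail(18)=16 chase 'b': 16→0 ⇒ 16;  out=∅∪out(16)=∅
  fail(24) 'eabd': from fail(23)=16 chase 'd': 16 ⇒ 29;  out=∅∪out(29)={7}
  fail(9) 'daced': from fail(8)=21 chase 'd': 21→0 ⇒ 5;  out={1}∪out(5)={1}
  fail(14) 'aabcb': from fail(13)=17 chase 'b': 17 ⇒ 18;  out=∅∪out(18)=∅
  fail(20) 'bcbba': from fail(19)=16 chase 'a': 16→0 ⇒ 10;  out={4}∪out(10)={4}
  fail(25) 'eabda': from fail(24)=29 chase 'a': 29→5 ⇒ 6;  out=∅∪out(6)=∅
  fail(15) 'aabcbe': from fail(14)=18 chase 'e': 18→16→0 ⇒ 21;  out={3}∪out(21)={3}
  fail(26) 'eabdae': from fail(25)=6 chase 'e': 6→10→0 ⇒ 21;  out={5}∪out(21)={5}

Run:
[0] read 'a'  n0⇒n10
[1] read 'd'  n10⇒n5 (fail-walked)
[2] read 'a'  n5⇒n6
[3] read 'c'  n6⇒n7  emit P2@[3:3]
[4] read 'e'  n7⇒n8
[5] read 'd'  n8⇒n9  emit P1@[1:5]
[6] read 'a'  n9⇒n6 (fail-walked)
[7] read 'a'  n6⇒n11 (fail-walked)
[8] read 'b'  n11⇒n12
[9] read 'c'  n12⇒n13  emit P2@[9:9]
[10] read 'b'  n13⇒n14
[11] read 'e'  n14⇒n15  emit P3@[6:11]
[12] read 'e'  n15⇒n21 (fail-walked)
[13] read 'c'  n21⇒n1 (fail-walked)  emit P2@[13:13]
[14] read 'd'  n1⇒n2
[15] read 'e'  n2⇒n3
[16] read 'b'  n3⇒n4  emit P0@[13:16]
[17] read 'c'  n4⇒n17 (fail-walked)  emit P2@[17:17]
[18] read 'd'  n17⇒n2 (fail-walked)
[19] read 'e'  n2⇒n3
[20] read 'b'  n3⇒n4  emit P0@[17:20]
[21] read 'b'  n4⇒n16 (fail-walked)
[22] read 'b'  n16⇒n16 (fail-walked)
[23] read 'd'  n16⇒n29  emit P7@[22:23]
[24] read 'a'  n29⇒n6 (fail-walked)
[25] read 'c'  n6⇒n7  emit P2@[25:25]
[26] read 'e'  n7⇒n8
[27] read 'd'  n8⇒n9  emit P1@[23:27]
[28] read 'a'  n9⇒n6 (fail-walked)
[29] read 'b'  n6⇒n16 (fail-walked)
[30] read 'd'  n16⇒n29  emit P7@[29:30]
[31] read 'b'  n29⇒n16 (fail-walked)
[32] read 'd'  n16⇒n29  emit P7@[31:32]
[33] read 'e'  n29⇒n21 (fail-walked)
[34] read 'b'  n21⇒n27
[35] read 'd'  n27⇒n28  emit P6@[33:35],P7@[34:35]
[36] read 'd'  n28⇒n5 (fail-walked)
[37] read 'd'  n5⇒n5 (fail-walked)
[38] read 'b'  n5⇒n16 (fail-walked)
[39] read 'd'  n16⇒n29  emit P7@[38:39]
[40] read 'e'  n29⇒n21 (fail-walked)
[41] read 'b'  n21⇒n27
[42] read 'd'  n27⇒n28  emit P6@[40:42],P7@[41:42]
[43] read 'e'  n28⇒n21 (fail-walked)
[44] read 'd'  n21⇒n5 (fail-walked)
[45] read 'a'  n5⇒n6
[46] read 'c'  n6⇒n7  emit P2@[46:46]
[47] read 'e'  n7⇒n8
[48] read 'd'  n8⇒n9  emit P1@[44:48]
[49] read 'd'  n9⇒n5 (fail-walked)
[50] read 'a'  n5⇒n6
[51] read 'd'  n6⇒n5 (fail-walked)
[52] read 'a'  n5⇒n6
[53] read 'e'  n6⇒n21 (fail-walked)
[54] read 'a'  n21⇒n22
[55] read 'b'  n22⇒n23
[56] read 'd'  n23⇒n24  emit P7@[55:56]
[57] read 'a'  n24⇒n25
[58] read 'e'  n25⇒n26  emit P5@[53:58]

All matches (sorted): [[3,2],[5,1],[9,2],[11,3],[13,2],[16,0],[17,2],[20,0],[23,7],[25,2],[27,1],[30,7],[32,7],[35,6],[35,7],[39,7],[42,6],[42,7],[46,2],[48,1],[56,7],[58,5]]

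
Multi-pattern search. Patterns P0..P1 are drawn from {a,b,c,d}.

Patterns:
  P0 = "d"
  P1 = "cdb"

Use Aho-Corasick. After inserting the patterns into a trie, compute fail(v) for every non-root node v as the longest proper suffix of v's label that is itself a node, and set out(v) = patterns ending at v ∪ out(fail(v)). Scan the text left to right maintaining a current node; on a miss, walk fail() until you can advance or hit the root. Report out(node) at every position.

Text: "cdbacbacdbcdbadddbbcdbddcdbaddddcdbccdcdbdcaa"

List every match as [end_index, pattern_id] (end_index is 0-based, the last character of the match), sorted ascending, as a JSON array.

Construct AC machine:
Trie (insert patterns):
  n0 'ε': c→2 d→1
  n1 'd': ·  ←P0
  n2 'c': d→3
  n3 'cd': b→4
  n4 'cdb': ·  ←P1

Failure links (BFS by depth):
  fail(1) 'd': from fail(0)=0 chase 'd': 0 ⇒ 0;  out={0}∪out(0)={0}
  fail(2) 'c': from fail(0)=0 chase 'c': 0 ⇒ 0;  out=∅∪out(0)=∅
  fail(3) 'cd': from fail(2)=0 chase 'd': 0 ⇒ 1;  out=∅∪out(1)={0}
  fail(4) 'cdb': from fail(3)=1 chase 'b': 1→0 ⇒ 0;  out={1}∪out(0)={1}

Scan:
i=0 'c': node 0→2
i=1 'd': node 2→3  emit P0@[1:1]
i=2 'b': node 3→4  emit P1@[0:2]
i=3 'a': node 4→0 (via fail)
i=4 'c': node 0→2
i=5 'b': node 2→0 (via fail)
i=6 'a': node 0→0
i=7 'c': node 0→2
i=8 'd': node 2→3  emit P0@[8:8]
i=9 'b': node 3→4  emit P1@[7:9]
i=10 'c': node 4→2 (via fail)
i=11 'd': node 2→3  emit P0@[11:11]
i=12 'b': node 3→4  emit P1@[10:12]
i=13 'a': node 4→0 (via fail)
i=14 'd': node 0→1  emit P0@[14:14]
i=15 'd': node 1→1 (via fail)  emit P0@[15:15]
i=16 'd': node 1→1 (via fail)  emit P0@[16:16]
i=17 'b': node 1→0 (via fail)
i=18 'b': node 0→0
i=19 'c': node 0→2
i=20 'd': node 2→3  emit P0@[20:20]
i=21 'b': node 3→4  emit P1@[19:21]
i=22 'd': node 4→1 (via fail)  emit P0@[22:22]
i=23 'd': node 1→1 (via fail)  emit P0@[23:23]
i=24 'c': node 1→2 (via fail)
i=25 'd': node 2→3  emit P0@[25:25]
i=26 'b': node 3→4  emit P1@[24:26]
i=27 'a': node 4→0 (via fail)
i=28 'd': node 0→1  emit P0@[28:28]
i=29 'd': node 1→1 (via fail)  emit P0@[29:29]
i=30 'd': node 1→1 (via fail)  emit P0@[30:30]
i=31 'd': node 1→1 (via fail)  emit P0@[31:31]
i=32 'c': node 1→2 (via fail)
i=33 'd': node 2→3  emit P0@[33:33]
i=34 'b': node 3→4  emit P1@[32:34]
i=35 'c': node 4→2 (via fail)
i=36 'c': node 2→2 (via fail)
i=37 'd': node 2→3  emit P0@[37:37]
i=38 'c': node 3→2 (via fail)
i=39 'd': node 2→3  emit P0@[39:39]
i=40 'b': node 3→4  emit P1@[38:40]
i=41 'd': node 4→1 (via fail)  emit P0@[41:41]
i=42 'c': node 1→2 (via fail)
i=43 'a': node 2→0 (via fail)
i=44 'a': node 0→0

All matches (sorted): [[1,0],[2,1],[8,0],[9,1],[11,0],[12,1],[14,0],[15,0],[16,0],[20,0],[21,1],[22,0],[23,0],[25,0],[26,1],[28,0],[29,0],[30,0],[31,0],[33,0],[34,1],[37,0],[39,0],[40,1],[41,0]]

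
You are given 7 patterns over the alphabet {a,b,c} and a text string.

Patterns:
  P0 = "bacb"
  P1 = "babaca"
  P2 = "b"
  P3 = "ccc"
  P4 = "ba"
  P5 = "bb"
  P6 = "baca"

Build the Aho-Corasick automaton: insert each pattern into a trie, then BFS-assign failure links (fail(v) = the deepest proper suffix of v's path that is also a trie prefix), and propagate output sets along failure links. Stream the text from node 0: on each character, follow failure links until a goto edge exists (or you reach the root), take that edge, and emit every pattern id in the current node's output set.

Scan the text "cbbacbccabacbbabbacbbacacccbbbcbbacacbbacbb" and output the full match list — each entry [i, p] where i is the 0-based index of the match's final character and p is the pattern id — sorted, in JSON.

Build:
Trie (insert patterns):
  0='ε' goto b→1 c→9
  1='b' goto a→2 b→12  ←P2
  2='ba' goto b→5 c→3  ←P4
  3='bac' goto a→13 b→4
  4='bacb' goto ·  ←P0
  5='bab' goto a→6
  6='baba' goto c→7
  7='babac' goto a→8
  8='babaca' goto ·  ←P1
  9='c' goto c→10
  10='cc' goto c→11
  11='ccc' goto ·  ←P3
  12='bb' goto ·  ←P5
  13='baca' goto ·  ←P6

Failure links (BFS by depth):
  n1('b'): parent n0 fail=0; on 'b' 0 → fail=0;  out {2}∪∅={2}
  n9('c'): parent n0 fail=0; on 'c' 0 → fail=0;  out ∅∪∅=∅
  n2('ba'): parent n1 fail=0; on 'a' 0 → fail=0;  out {4}∪∅={4}
  n10('cc'): parent n9 fail=0; on 'c' 0 → fail=9;  out ∅∪∅=∅
  n12('bb'): parent n1 fail=0; on 'b' 0 → fail=1;  out {5}∪{2}={2,5}
  n3('bac'): parent n2 fail=0; on 'c' 0 → fail=9;  out ∅∪∅=∅
  n5('bab'): parent n2 fail=0; on 'b' 0 → fail=1;  out ∅∪{2}={2}
  n11('ccc'): parent n10 fail=9; on 'c' 9 → fail=10;  out {3}∪∅={3}
  n4('bacb'): parent n3 fail=9; on 'b' 9→0 → fail=1;  out {0}∪{2}={0,2}
  n6('baba'): parent n5 fail=1; on 'a' 1 → fail=2;  out ∅∪{4}={4}
  n13('baca'): parent n3 fail=9; on 'a' 9→0 → fail=0;  out {6}∪∅={6}
  n7('babac'): parent n6 fail=2; on 'c' 2 → fail=3;  out ∅∪∅=∅
  n8('babaca'): parent n7 fail=3; on 'a' 3 → fail=13;  out {1}∪{6}={1,6}

Text stream:
i=0 'c': node 0→9
i=1 'b': node 9→1 ·f  → match P2@[1:1]
i=2 'b': node 1→12  → match P2@[2:2],P5@[1:2]
i=3 'a': node 12→2 ·f  → match P4@[2:3]
i=4 'c': node 2→3
i=5 'b': node 3→4  → match P0@[2:5],P2@[5:5]
i=6 'c': node 4→9 ·f
i=7 'c': node 9→10
i=8 'a': node 10→0 ·f
i=9 'b': node 0→1  → match P2@[9:9]
i=10 'a': node 1→2  → match P4@[9:10]
i=11 'c': node 2→3
i=12 'b': node 3→4  → match P0@[9:12],P2@[12:12]
i=13 'b': node 4→12 ·f  → match P2@[13:13],P5@[12:13]
i=14 'a': node 12→2 ·f  → match P4@[13:14]
i=15 'b': node 2→5  → match P2@[15:15]
i=16 'b': node 5→12 ·f  → match P2@[16:16],P5@[15:16]
i=17 'a': node 12→2 ·f  → match P4@[16:17]
i=18 'c': node 2→3
i=19 'b': node 3→4  → match P0@[16:19],P2@[19:19]
i=20 'b': node 4→12 ·f  → match P2@[20:20],P5@[19:20]
i=21 'a': node 12→2 ·f  → match P4@[20:21]
i=22 'c': node 2→3
i=23 'a': node 3→13  → match P6@[20:23]
i=24 'c': node 13→9 ·f
i=25 'c': node 9→10
i=26 'c': node 10→11  → match P3@[24:26]
i=27 'b': node 11→1 ·f  → match P2@[27:27]
i=28 'b': node 1→12  → match P2@[28:28],P5@[27:28]
i=29 'b': node 12→12 ·f  → match P2@[29:29],P5@[28:29]
i=30 'c': node 12→9 ·f
i=31 'b': node 9→1 ·f  → match P2@[31:31]
i=32 'b': node 1→12  → match P2@[32:32],P5@[31:32]
i=33 'a': node 12→2 ·f  → match P4@[32:33]
i=34 'c': node 2→3
i=35 'a': node 3→13  → match P6@[32:35]
i=36 'c': node 13→9 ·f
i=37 'b': node 9→1 ·f  → match P2@[37:37]
i=38 'b': node 1→12  → match P2@[38:38],P5@[37:38]
i=39 'a': node 12→2 ·f  → match P4@[38:39]
i=40 'c': node 2→3
i=41 'b': node 3→4  → match P0@[38:41],P2@[41:41]
i=42 'b': node 4→12 ·f  → match P2@[42:42],P5@[41:42]

Result: [[1,2],[2,2],[2,5],[3,4],[5,0],[5,2],[9,2],[10,4],[12,0],[12,2],[13,2],[13,5],[14,4],[15,2],[16,2],[16,5],[17,4],[19,0],[19,2],[20,2],[20,5],[21,4],[23,6],[26,3],[27,2],[28,2],[28,5],[29,2],[29,5],[31,2],[32,2],[32,5],[33,4],[35,6],[37,2],[38,2],[38,5],[39,4],[41,0],[41,2],[42,2],[42,5]]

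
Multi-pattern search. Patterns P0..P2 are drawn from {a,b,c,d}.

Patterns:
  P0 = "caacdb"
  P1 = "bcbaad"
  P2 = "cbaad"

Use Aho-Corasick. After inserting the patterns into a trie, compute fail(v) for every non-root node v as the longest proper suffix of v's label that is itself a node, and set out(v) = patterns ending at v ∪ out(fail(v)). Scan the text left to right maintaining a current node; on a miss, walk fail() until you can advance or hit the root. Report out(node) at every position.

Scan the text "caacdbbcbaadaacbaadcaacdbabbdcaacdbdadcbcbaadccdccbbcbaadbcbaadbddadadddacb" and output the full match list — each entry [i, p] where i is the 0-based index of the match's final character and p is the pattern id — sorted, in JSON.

Build:
Trie nodes:
  0='ε' goto b→7 c→1
  1='c' goto a→2 b→13
  2='ca' goto a→3
  3='caa' goto c→4
  4='caac' goto d→5
  5='caacd' goto b→6
  6='caacdb' goto ·  [P0 ends]
  7='b' goto c→8
  8='bc' goto b→9
  9='bcb' goto a→10
  10='bcba' goto a→11
  11='bcbaa' goto d→12
  12='bcbaad' goto ·  [P1 ends]
  13='cb' goto a→14
  14='cba' goto a→15
  15='cbaa' goto d→16
  16='cbaad' goto ·  [P2 ends]

Failure links (BFS by depth):
  fail(1) 'c': from fail(0)=0 chase 'c': 0 ⇒ 0;  out=∅∪out(0)=∅
  fail(7) 'b': from fail(0)=0 chase 'b': 0 ⇒ 0;  out=∅∪out(0)=∅
  fail(2) 'ca': from fail(1)=0 chase 'a': 0 ⇒ 0;  out=∅∪out(0)=∅
  fail(8) 'bc': from fail(7)=0 chase 'c': 0 ⇒ 1;  out=∅∪out(1)=∅
  fail(13) 'cb': from fail(1)=0 chase 'b': 0 ⇒ 7;  out=∅∪out(7)=∅
  fail(3) 'caa': from fail(2)=0 chase 'a': 0 ⇒ 0;  out=∅∪out(0)=∅
  fail(9) 'bcb': from fail(8)=1 chase 'b': 1 ⇒ 13;  out=∅∪out(13)=∅
  fail(14) 'cba': from fail(13)=7 chase 'a': 7→0 ⇒ 0;  out=∅∪out(0)=∅
  fail(4) 'caac': from fail(3)=0 chase 'c': 0 ⇒ 1;  out=∅∪out(1)=∅
  fail(10) 'bcba': from fail(9)=13 chase 'a': 13 ⇒ 14;  out=∅∪out(14)=∅
  fail(15) 'cbaa': from fail(14)=0 chase 'a': 0 ⇒ 0;  out=∅∪out(0)=∅
  fail(5) 'caacd': from fail(4)=1 chase 'd': 1→0 ⇒ 0;  out=∅∪out(0)=∅
  fail(11) 'bcbaa': from fail(10)=14 chase 'a': 14 ⇒ 15;  out=∅∪out(15)=∅
  fail(16) 'cbaad': from fail(15)=0 chase 'd': 0 ⇒ 0;  out={2}∪out(0)={2}
  fail(6) 'caacdb': from fail(5)=0 chase 'b': 0 ⇒ 7;  out={0}∪out(7)={0}
  fail(12) 'bcbaad': from fail(11)=15 chase 'd': 15 ⇒ 16;  out={1}∪out(16)={1,2}

Text stream:
[0] read 'c'  n0⇒n1
[1] read 'a'  n1⇒n2
[2] read 'a'  n2⇒n3
[3] read 'c'  n3⇒n4
[4] read 'd'  n4⇒n5
[5] read 'b'  n5⇒n6  emit P0@[0:5]
[6] read 'b'  n6⇒n7 (fail-walked)
[7] read 'c'  n7⇒n8
[8] read 'b'  n8⇒n9
[9] read 'a'  n9⇒n10
[10] read 'a'  n10⇒n11
[11] read 'd'  n11⇒n12  emit P1@[6:11],P2@[7:11]
[12] read 'a'  n12⇒n0 (fail-walked)
[13] read 'a'  n0⇒n0
[14] read 'c'  n0⇒n1
[15] read 'b'  n1⇒n13
[16] read 'a'  n13⇒n14
[17] read 'a'  n14⇒n15
[18] read 'd'  n15⇒n16  emit P2@[14:18]
[19] read 'c'  n16⇒n1 (fail-walked)
[20] read 'a'  n1⇒n2
[21] read 'a'  n2⇒n3
[22] read 'c'  n3⇒n4
[23] read 'd'  n4⇒n5
[24] read 'b'  n5⇒n6  emit P0@[19:24]
[25] read 'a'  n6⇒n0 (fail-walked)
[26] read 'b'  n0⇒n7
[27] read 'b'  n7⇒n7 (fail-walked)
[28] read 'd'  n7⇒n0 (fail-walked)
[29] read 'c'  n0⇒n1
[30] read 'a'  n1⇒n2
[31] read 'a'  n2⇒n3
[32] read 'c'  n3⇒n4
[33] read 'd'  n4⇒n5
[34] read 'b'  n5⇒n6  emit P0@[29:34]
[35] read 'd'  n6⇒n0 (fail-walked)
[36] read 'a'  n0⇒n0
[37] read 'd'  n0⇒n0
[38] read 'c'  n0⇒n1
[39] read 'b'  n1⇒n13
[40] read 'c'  n13⇒n8 (fail-walked)
[41] read 'b'  n8⇒n9
[42] read 'a'  n9⇒n10
[43] read 'a'  n10⇒n11
[44] read 'd'  n11⇒n12  emit P1@[39:44],P2@[40:44]
[45] read 'c'  n12⇒n1 (fail-walked)
[46] read 'c'  n1⇒n1 (fail-walked)
[47] read 'd'  n1⇒n0 (fail-walked)
[48] read 'c'  n0⇒n1
[49] read 'c'  n1⇒n1 (fail-walked)
[50] read 'b'  n1⇒n13
[51] read 'b'  n13⇒n7 (fail-walked)
[52] read 'c'  n7⇒n8
[53] read 'b'  n8⇒n9
[54] read 'a'  n9⇒n10
[55] read 'a'  n10⇒n11
[56] read 'd'  n11⇒n12  emit P1@[51:56],P2@[52:56]
[57] read 'b'  n12⇒n7 (fail-walked)
[58] read 'c'  n7⇒n8
[59] read 'b'  n8⇒n9
[60] read 'a'  n9⇒n10
[61] read 'a'  n10⇒n11
[62] read 'd'  n11⇒n12  emit P1@[57:62],P2@[58:62]
[63] read 'b'  n12⇒n7 (fail-walked)
[64] read 'd'  n7⇒n0 (fail-walked)
[65] read 'd'  n0⇒n0
[66] read 'a'  n0⇒n0
[67] read 'd'  n0⇒n0
[68] read 'a'  n0⇒n0
[69] read 'd'  n0⇒n0
[70] read 'd'  n0⇒n0
[71] read 'd'  n0⇒n0
[72] read 'a'  n0⇒n0
[73] read 'c'  n0⇒n1
[74] read 'b'  n1⇒n13

All matches (sorted): [[5,0],[11,1],[11,2],[18,2],[24,0],[34,0],[44,1],[44,2],[56,1],[56,2],[62,1],[62,2]]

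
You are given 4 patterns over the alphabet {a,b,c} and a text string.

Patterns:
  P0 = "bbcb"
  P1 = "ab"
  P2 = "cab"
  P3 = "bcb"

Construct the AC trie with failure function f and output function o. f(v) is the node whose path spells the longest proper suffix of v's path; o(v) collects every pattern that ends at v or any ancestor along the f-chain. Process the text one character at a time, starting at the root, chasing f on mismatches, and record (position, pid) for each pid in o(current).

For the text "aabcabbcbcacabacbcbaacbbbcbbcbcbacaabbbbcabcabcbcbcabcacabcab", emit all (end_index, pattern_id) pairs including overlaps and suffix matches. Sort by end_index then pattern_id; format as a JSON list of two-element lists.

Build automaton:
Trie nodes:
  0='ε' goto a→5 b→1 c→7
  1='b' goto b→2 c→10
  2='bb' goto c→3
  3='bbc' goto b→4
  4='bbcb' goto ·  [P0 ends]
  5='a' goto b→6
  6='ab' goto ·  [P1 ends]
  7='c' goto a→8
  8='ca' goto b→9
  9='cab' goto ·  [P2 ends]
  10='bc' goto b→11
  11='bcb' goto ·  [P3 ends]

Failure links (BFS by depth):
  n1('b'): parent n0 fail=0; on 'b' 0 → fail=0;  out ∅∪∅=∅
  n5('a'): parent n0 fail=0; on 'a' 0 → fail=0;  out ∅∪∅=∅
  n7('c'): parent n0 fail=0; on 'c' 0 → fail=0;  out ∅∪∅=∅
  n2('bb'): parent n1 fail=0; on 'b' 0 → fail=1;  out ∅∪∅=∅
  n6('ab'): parent n5 fail=0; on 'b' 0 → fail=1;  out {1}∪∅={1}
  n8('ca'): parent n7 fail=0; on 'a' 0 → fail=5;  out ∅∪∅=∅
  n10('bc'): parent n1 fail=0; on 'c' 0 → fail=7;  out ∅∪∅=∅
  n3('bbc'): parent n2 fail=1; on 'c' 1 → fail=10;  out ∅∪∅=∅
  n9('cab'): parent n8 fail=5; on 'b' 5 → fail=6;  out {2}∪{1}={1,2}
  n11('bcb'): parent n10 fail=7; on 'b' 7→0 → fail=1;  out {3}∪∅={3}
  n4('bbcb'): parent n3 fail=10; on 'b' 10 → fail=11;  out {0}∪{3}={0,3}

Text stream:
pos 0 'a': at 5
pos 1 'a': at 5 ·f
pos 2 'b': at 6  → match P1@[1:2]
pos 3 'c': at 10 ·f
pos 4 'a': at 8 ·f
pos 5 'b': at 9  → match P1@[4:5],P2@[3:5]
pos 6 'b': at 2 ·f
pos 7 'c': at 3
pos 8 'b': at 4  → match P0@[5:8],P3@[6:8]
pos 9 'c': at 10 ·f
pos 10 'a': at 8 ·f
pos 11 'c': at 7 ·f
pos 12 'a': at 8
pos 13 'b': at 9  → match P1@[12:13],P2@[11:13]
pos 14 'a': at 5 ·f
pos 15 'c': at 7 ·f
pos 16 'b': at 1 ·f
pos 17 'c': at 10
pos 18 'b': at 11  → match P3@[16:18]
pos 19 'a': at 5 ·f
pos 20 'a': at 5 ·f
pos 21 'c': at 7 ·f
pos 22 'b': at 1 ·f
pos 23 'b': at 2
pos 24 'b': at 2 ·f
pos 25 'c': at 3
pos 26 'b': at 4  → match P0@[23:26],P3@[24:26]
pos 27 'b': at 2 ·f
pos 28 'c': at 3
pos 29 'b': at 4  → match P0@[26:29],P3@[27:29]
pos 30 'c': at 10 ·f
pos 31 'b': at 11  → match P3@[29:31]
pos 32 'a': at 5 ·f
pos 33 'c': at 7 ·f
pos 34 'a': at 8
pos 35 'a': at 5 ·f
pos 36 'b': at 6  → match P1@[35:36]
pos 37 'b': at 2 ·f
pos 38 'b': at 2 ·f
pos 39 'b': at 2 ·f
pos 40 'c': at 3
pos 41 'a': at 8 ·f
pos 42 'b': at 9  → match P1@[41:42],P2@[40:42]
pos 43 'c': at 10 ·f
pos 44 'a': at 8 ·f
pos 45 'b': at 9  → match P1@[44:45],P2@[43:45]
pos 46 'c': at 10 ·f
pos 47 'b': at 11  → match P3@[45:47]
pos 48 'c': at 10 ·f
pos 49 'b': at 11  → match P3@[47:49]
pos 50 'c': at 10 ·f
pos 51 'a': at 8 ·f
pos 52 'b': at 9  → match P1@[51:52],P2@[50:52]
pos 53 'c': at 10 ·f
pos 54 'a': at 8 ·f
pos 55 'c': at 7 ·f
pos 56 'a': at 8
pos 57 'b': at 9  → match P1@[56:57],P2@[55:57]
pos 58 'c': at 10 ·f
pos 59 'a': at 8 ·f
pos 60 'b': at 9  → match P1@[59:60],P2@[58:60]

Matches: [[2,1],[5,1],[5,2],[8,0],[8,3],[13,1],[13,2],[18,3],[26,0],[26,3],[29,0],[29,3],[31,3],[36,1],[42,1],[42,2],[45,1],[45,2],[47,3],[49,3],[52,1],[52,2],[57,1],[57,2],[60,1],[60,2]]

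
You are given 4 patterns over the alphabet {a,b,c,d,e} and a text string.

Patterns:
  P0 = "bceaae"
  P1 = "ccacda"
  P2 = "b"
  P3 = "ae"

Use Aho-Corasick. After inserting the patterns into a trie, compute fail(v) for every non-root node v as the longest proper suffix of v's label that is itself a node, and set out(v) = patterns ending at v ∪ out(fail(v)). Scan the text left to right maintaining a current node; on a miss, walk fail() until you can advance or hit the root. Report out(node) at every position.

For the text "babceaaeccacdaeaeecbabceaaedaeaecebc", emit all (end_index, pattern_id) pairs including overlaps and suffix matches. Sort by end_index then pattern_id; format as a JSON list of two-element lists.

Build automaton:
Trie nodes:
  n0 'ε': a→13 b→1 c→7
  n1 'b': c→2  ←P2
  n2 'bc': e→3
  n3 'bce': a→4
  n4 'bcea': a→5
  n5 'bceaa': e→6
  n6 'bceaae': ·  ←P0
  n7 'c': c→8
  n8 'cc': a→9
  n9 'cca': c→10
  n10 'ccac': d→11
  n11 'ccacd': a→12
  n12 'ccacda': ·  ←P1
  n13 'a': e→14
  n14 'ae': ·  ←P3

Failure links (BFS by depth):
  fail(1) 'b': from fail(0)=0 chase 'b': 0 ⇒ 0;  out={2}∪out(0)={2}
  fail(7) 'c': from fail(0)=0 chase 'c': 0 ⇒ 0;  out=∅∪out(0)=∅
  fail(13) 'a': from fail(0)=0 chase 'a': 0 ⇒ 0;  out=∅∪out(0)=∅
  fail(2) 'bc': from fail(1)=0 chase 'c': 0 ⇒ 7;  out=∅∪out(7)=∅
  fail(8) 'cc': from fail(7)=0 chase 'c': 0 ⇒ 7;  out=∅∪out(7)=∅
  fail(14) 'ae': from fail(13)=0 chase 'e': 0 ⇒ 0;  out={3}∪out(0)={3}
  fail(3) 'bce': from fail(2)=7 chase 'e': 7→0 ⇒ 0;  out=∅∪out(0)=∅
  fail(9) 'cca': from fail(8)=7 chase 'a': 7→0 ⇒ 13;  out=∅∪out(13)=∅
  fail(4) 'bcea': from fail(3)=0 chase 'a': 0 ⇒ 13;  out=∅∪out(13)=∅
  fail(10) 'ccac': from fail(9)=13 chase 'c': 13→0 ⇒ 7;  out=∅∪out(7)=∅
  fail(5) 'bceaa': from fail(4)=13 chase 'a': 13→0 ⇒ 13;  out=∅∪out(13)=∅
  fail(11) 'ccacd': from fail(10)=7 chase 'd': 7→0 ⇒ 0;  out=∅∪out(0)=∅
  fail(6) 'bceaae': from fail(5)=13 chase 'e': 13 ⇒ 14;  out={0}∪out(14)={0,3}
  fail(12) 'ccacda': from fail(11)=0 chase 'a': 0 ⇒ 13;  out={1}∪out(13)={1}

Run:
pos 0 'b': at 1  → match P2@[0:0]
pos 1 'a': at 13 (fail-walked)
pos 2 'b': at 1 (fail-walked)  → match P2@[2:2]
pos 3 'c': at 2
pos 4 'e': at 3
pos 5 'a': at 4
pos 6 'a': at 5
pos 7 'e': at 6  → match P0@[2:7],P3@[6:7]
pos 8 'c': at 7 (fail-walked)
pos 9 'c': at 8
pos 10 'a': at 9
pos 11 'c': at 10
pos 12 'd': at 11
pos 13 'a': at 12  → match P1@[8:13]
pos 14 'e': at 14 (fail-walked)  → match P3@[13:14]
pos 15 'a': at 13 (fail-walked)
pos 16 'e': at 14  → match P3@[15:16]
pos 17 'e': at 0 (fail-walked)
pos 18 'c': at 7
pos 19 'b': at 1 (fail-walked)  → match P2@[19:19]
pos 20 'a': at 13 (fail-walked)
pos 21 'b': at 1 (fail-walked)  → match P2@[21:21]
pos 22 'c': at 2
pos 23 'e': at 3
pos 24 'a': at 4
pos 25 'a': at 5
pos 26 'e': at 6  → match P0@[21:26],P3@[25:26]
pos 27 'd': at 0 (fail-walked)
pos 28 'a': at 13
pos 29 'e': at 14  → match P3@[28:29]
pos 30 'a': at 13 (fail-walked)
pos 31 'e': at 14  → match P3@[30:31]
pos 32 'c': at 7 (fail-walked)
pos 33 'e': at 0 (fail-walked)
pos 34 'b': at 1  → match P2@[34:34]
pos 35 'c': at 2

Result: [[0,2],[2,2],[7,0],[7,3],[13,1],[14,3],[16,3],[19,2],[21,2],[26,0],[26,3],[29,3],[31,3],[34,2]]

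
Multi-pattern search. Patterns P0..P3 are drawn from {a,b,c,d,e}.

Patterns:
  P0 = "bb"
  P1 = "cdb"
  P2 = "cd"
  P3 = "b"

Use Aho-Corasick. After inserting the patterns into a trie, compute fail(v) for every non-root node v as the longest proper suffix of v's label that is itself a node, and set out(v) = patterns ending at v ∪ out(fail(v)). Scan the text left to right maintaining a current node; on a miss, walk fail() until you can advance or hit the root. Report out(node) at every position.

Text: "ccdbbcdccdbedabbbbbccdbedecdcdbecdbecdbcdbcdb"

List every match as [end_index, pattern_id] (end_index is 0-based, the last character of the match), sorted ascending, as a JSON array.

Construct AC machine:
Trie (insert patterns):
  0='ε' goto b→1 c→3
  1='b' goto b→2  [P3 ends]
  2='bb' goto ·  [P0 ends]
  3='c' goto d→4
  4='cd' goto b→5  [P2 ends]
  5='cdb' goto ·  [P1 ends]

Failure links (BFS by depth):
  n1('b'): parent n0 fail=0; on 'b' 0 → fail=0;  out {3}∪∅={3}
  n3('c'): parent n0 fail=0; on 'c' 0 → fail=0;  out ∅∪∅=∅
  n2('bb'): parent n1 fail=0; on 'b' 0 → fail=1;  out {0}∪{3}={0,3}
  n4('cd'): parent n3 fail=0; on 'd' 0 → fail=0;  out {2}∪∅={2}
  n5('cdb'): parent n4 fail=0; on 'b' 0 → fail=1;  out {1}∪{3}={1,3}

Run:
pos 0 'c': at 3
pos 1 'c': at 3 (fail-walked)
pos 2 'd': at 4  emit P2@[1:2]
pos 3 'b': at 5  emit P1@[1:3],P3@[3:3]
pos 4 'b': at 2 (fail-walked)  emit P0@[3:4],P3@[4:4]
pos 5 'c': at 3 (fail-walked)
pos 6 'd': at 4  emit P2@[5:6]
pos 7 'c': at 3 (fail-walked)
pos 8 'c': at 3 (fail-walked)
pos 9 'd': at 4  emit P2@[8:9]
pos 10 'b': at 5  emit P1@[8:10],P3@[10:10]
pos 11 'e': at 0 (fail-walked)
pos 12 'd': at 0
pos 13 'a': at 0
pos 14 'b': at 1  emit P3@[14:14]
pos 15 'b': at 2  emit P0@[14:15],P3@[15:15]
pos 16 'b': at 2 (fail-walked)  emit P0@[15:16],P3@[16:16]
pos 17 'b': at 2 (fail-walked)  emit P0@[16:17],P3@[17:17]
pos 18 'b': at 2 (fail-walked)  emit P0@[17:18],P3@[18:18]
pos 19 'c': at 3 (fail-walked)
pos 20 'c': at 3 (fail-walked)
pos 21 'd': at 4  emit P2@[20:21]
pos 22 'b': at 5  emit P1@[20:22],P3@[22:22]
pos 23 'e': at 0 (fail-walked)
pos 24 'd': at 0
pos 25 'e': at 0
pos 26 'c': at 3
pos 27 'd': at 4  emit P2@[26:27]
pos 28 'c': at 3 (fail-walked)
pos 29 'd': at 4  emit P2@[28:29]
pos 30 'b': at 5  emit P1@[28:30],P3@[30:30]
pos 31 'e': at 0 (fail-walked)
pos 32 'c': at 3
pos 33 'd': at 4  emit P2@[32:33]
pos 34 'b': at 5  emit P1@[32:34],P3@[34:34]
pos 35 'e': at 0 (fail-walked)
pos 36 'c': at 3
pos 37 'd': at 4  emit P2@[36:37]
pos 38 'b': at 5  emit P1@[36:38],P3@[38:38]
pos 39 'c': at 3 (fail-walked)
pos 40 'd': at 4  emit P2@[39:40]
pos 41 'b': at 5  emit P1@[39:41],P3@[41:41]
pos 42 'c': at 3 (fail-walked)
pos 43 'd': at 4  emit P2@[42:43]
pos 44 'b': at 5  emit P1@[42:44],P3@[44:44]

Matches: [[2,2],[3,1],[3,3],[4,0],[4,3],[6,2],[9,2],[10,1],[10,3],[14,3],[15,0],[15,3],[16,0],[16,3],[17,0],[17,3],[18,0],[18,3],[21,2],[22,1],[22,3],[27,2],[29,2],[30,1],[30,3],[33,2],[34,1],[34,3],[37,2],[38,1],[38,3],[40,2],[41,1],[41,3],[43,2],[44,1],[44,3]]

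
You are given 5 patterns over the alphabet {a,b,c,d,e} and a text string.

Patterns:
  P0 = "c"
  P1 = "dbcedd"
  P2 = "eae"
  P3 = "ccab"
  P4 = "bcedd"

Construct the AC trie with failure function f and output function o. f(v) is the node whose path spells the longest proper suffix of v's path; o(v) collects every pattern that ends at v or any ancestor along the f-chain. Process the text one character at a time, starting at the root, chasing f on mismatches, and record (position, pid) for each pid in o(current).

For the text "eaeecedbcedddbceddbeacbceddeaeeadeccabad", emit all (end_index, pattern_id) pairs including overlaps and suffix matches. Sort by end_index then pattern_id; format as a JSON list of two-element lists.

Build:
Trie (insert patterns):
  n0 'ε': b→14 c→1 d→2 e→8
  n1 'c': c→11  [P0 ends]
  n2 'd': b→3
  n3 'db': c→4
  n4 'dbc': e→5
  n5 'dbce': d→6
  n6 'dbced': d→7
  n7 'dbcedd': ·  [P1 ends]
  n8 'e': a→9
  n9 'ea': e→10
  n10 'eae': ·  [P2 ends]
  n11 'cc': a→12
  n12 'cca': b→13
  n13 'ccab': ·  [P3 ends]
  n14 'b': c→15
  n15 'bc': e→16
  n16 'bce': d→17
  n17 'bced': d→18
  n18 'bcedd': ·  [P4 ends]

Failure links (BFS by depth):
  n1('c'): parent n0 fail=0; on 'c' 0 → fail=0;  out {0}∪∅={0}
  n2('d'): parent n0 fail=0; on 'd' 0 → fail=0;  out ∅∪∅=∅
  n8('e'): parent n0 fail=0; on 'e' 0 → fail=0;  out ∅∪∅=∅
  n14('b'): parent n0 fail=0; on 'b' 0 → fail=0;  out ∅∪∅=∅
  n3('db'): parent n2 fail=0; on 'b' 0 → fail=14;  out ∅∪∅=∅
  n9('ea'): parent n8 fail=0; on 'a' 0 → fail=0;  out ∅∪∅=∅
  n11('cc'): parent n1 fail=0; on 'c' 0 → fail=1;  out ∅∪{0}={0}
  n15('bc'): parent n14 fail=0; on 'c' 0 → fail=1;  out ∅∪{0}={0}
  n4('dbc'): parent n3 fail=14; on 'c' 14 → fail=15;  out ∅∪{0}={0}
  n10('eae'): parent n9 fail=0; on 'e' 0 → fail=8;  out {2}∪∅={2}
  n12('cca'): parent n11 fail=1; on 'a' 1→0 → fail=0;  out ∅∪∅=∅
  n16('bce'): parent n15 fail=1; on 'e' 1→0 → fail=8;  out ∅∪∅=∅
  n5('dbce'): parent n4 fail=15; on 'e' 15 → fail=16;  out ∅∪∅=∅
  n13('ccab'): parent n12 fail=0; on 'b' 0 → fail=14;  out {3}∪∅={3}
  n17('bced'): parent n16 fail=8; on 'd' 8→0 → fail=2;  out ∅∪∅=∅
  n6('dbced'): parent n5 fail=16; on 'd' 16 → fail=17;  out ∅∪∅=∅
  n18('bcedd'): parent n17 fail=2; on 'd' 2→0 → fail=2;  out {4}∪∅={4}
  n7('dbcedd'): parent n6 fail=17; on 'd' 17 → fail=18;  out {1}∪{4}={1,4}

Scan:
i=0 'e': node 0→8
i=1 'a': node 8→9
i=2 'e': node 9→10  ** P2@[0:2]
i=3 'e': node 10→8 ·f
i=4 'c': node 8→1 ·f  ** P0@[4:4]
i=5 'e': node 1→8 ·f
i=6 'd': node 8→2 ·f
i=7 'b': node 2→3
i=8 'c': node 3→4  ** P0@[8:8]
i=9 'e': node 4→5
i=10 'd': node 5→6
i=11 'd': node 6→7  ** P1@[6:11],P4@[7:11]
i=12 'd': node 7→2 ·f
i=13 'b': node 2→3
i=14 'c': node 3→4  ** P0@[14:14]
i=15 'e': node 4→5
i=16 'd': node 5→6
i=17 'd': node 6→7  ** P1@[12:17],P4@[13:17]
i=18 'b': node 7→3 ·f
i=19 'e': node 3→8 ·f
i=20 'a': node 8→9
i=21 'c': node 9→1 ·f  ** P0@[21:21]
i=22 'b': node 1→14 ·f
i=23 'c': node 14→15  ** P0@[23:23]
i=24 'e': node 15→16
i=25 'd': node 16→17
i=26 'd': node 17→18  ** P4@[22:26]
i=27 'e': node 18→8 ·f
i=28 'a': node 8→9
i=29 'e': node 9→10  ** P2@[27:29]
i=30 'e': node 10→8 ·f
i=31 'a': node 8→9
i=32 'd': node 9→2 ·f
i=33 'e': node 2→8 ·f
i=34 'c': node 8→1 ·f  ** P0@[34:34]
i=35 'c': node 1→11  ** P0@[35:35]
i=36 'a': node 11→12
i=37 'b': node 12→13  ** P3@[34:37]
i=38 'a': node 13→0 ·f
i=39 'd': node 0→2

Result: [[2,2],[4,0],[8,0],[11,1],[11,4],[14,0],[17,1],[17,4],[21,0],[23,0],[26,4],[29,2],[34,0],[35,0],[37,3]]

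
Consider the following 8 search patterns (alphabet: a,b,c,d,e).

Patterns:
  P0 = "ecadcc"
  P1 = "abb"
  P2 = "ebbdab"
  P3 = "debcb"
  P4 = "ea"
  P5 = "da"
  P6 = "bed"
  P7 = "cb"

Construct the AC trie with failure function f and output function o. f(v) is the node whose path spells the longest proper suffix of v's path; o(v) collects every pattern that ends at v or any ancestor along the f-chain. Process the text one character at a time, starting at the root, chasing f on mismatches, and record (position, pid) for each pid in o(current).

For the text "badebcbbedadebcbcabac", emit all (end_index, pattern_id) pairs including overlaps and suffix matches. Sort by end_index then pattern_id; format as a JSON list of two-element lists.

Build automaton:
Trie (insert patterns):
  n0 'ε': a→7 b→22 c→25 d→15 e→1
  n1 'e': a→20 b→10 c→2
  n2 'ec': a→3
  n3 'eca': d→4
  n4 'ecad': c→5
  n5 'ecadc': c→6
  n6 'ecadcc': ·  ←P0
  n7 'a': b→8
  n8 'ab': b→9
  n9 'abb': ·  ←P1
  n10 'eb': b→11
  n11 'ebb': d→12
  n12 'ebbd': a→13
  n13 'ebbda': b→14
  n14 'ebbdab': ·  ←P2
  n15 'd': a→21 e→16
  n16 'de': b→17
  n17 'deb': c→18
  n18 'debc': b→19
  n19 'debcb': ·  ←P3
  n20 'ea': ·  ←P4
  n21 'da': ·  ←P5
  n22 'b': e→23
  n23 'be': d→24
  n24 'bed': ·  ←P6
  n25 'c': b→26
  n26 'cb': ·  ←P7

Failure links (BFS by depth):
  n1('e'): parent n0 fail=0; on 'e' 0 → fail=0;  out ∅∪∅=∅
  n7('a'): parent n0 fail=0; on 'a' 0 → fail=0;  out ∅∪∅=∅
  n15('d'): parent n0 fail=0; on 'd' 0 → fail=0;  out ∅∪∅=∅
  n22('b'): parent n0 fail=0; on 'b' 0 → fail=0;  out ∅∪∅=∅
  n25('c'): parent n0 fail=0; on 'c' 0 → fail=0;  out ∅∪∅=∅
  n2('ec'): parent n1 fail=0; on 'c' 0 → fail=25;  out ∅∪∅=∅
  n8('ab'): parent n7 fail=0; on 'b' 0 → fail=22;  out ∅∪∅=∅
  n10('eb'): parent n1 fail=0; on 'b' 0 → fail=22;  out ∅∪∅=∅
  n16('de'): parent n15 fail=0; on 'e' 0 → fail=1;  out ∅∪∅=∅
  n20('ea'): parent n1 fail=0; on 'a' 0 → fail=7;  out {4}∪∅={4}
  n21('da'): parent n15 fail=0; on 'a' 0 → fail=7;  out {5}∪∅={5}
  n23('be'): parent n22 fail=0; on 'e' 0 → fail=1;  out ∅∪∅=∅
  n26('cb'): parent n25 fail=0; on 'b' 0 → fail=22;  out {7}∪∅={7}
  n3('eca'): parent n2 fail=25; on 'a' 25→0 → fail=7;  out ∅∪∅=∅
  n9('abb'): parent n8 fail=22; on 'b' 22→0 → fail=22;  out {1}∪∅={1}
  n11('ebb'): parent n10 fail=22; on 'b' 22→0 → fail=22;  out ∅∪∅=∅
  n17('deb'): parent n16 fail=1; on 'b' 1 → fail=10;  out ∅∪∅=∅
  n24('bed'): parent n23 fail=1; on 'd' 1→0 → fail=15;  out {6}∪∅={6}
  n4('ecad'): parent n3 fail=7; on 'd' 7→0 → fail=15;  out ∅∪∅=∅
  n12('ebbd'): parent n11 fail=22; on 'd' 22→0 → fail=15;  out ∅∪∅=∅
  n18('debc'): parent n17 fail=10; on 'c' 10→22→0 → fail=25;  out ∅∪∅=∅
  n5('ecadc'): parent n4 fail=15; on 'c' 15→0 → fail=25;  out ∅∪∅=∅
  n13('ebbda'): parent n12 fail=15; on 'a' 15 → fail=21;  out ∅∪{5}={5}
  n19('debcb'): parent n18 fail=25; on 'b' 25 → fail=26;  out {3}∪{7}={3,7}
  n6('ecadcc'): parent n5 fail=25; on 'c' 25→0 → fail=25;  out {0}∪∅={0}
  n14('ebbdab'): parent n13 fail=21; on 'b' 21→7 → fail=8;  out {2}∪∅={2}

Text stream:
pos 0 'b': at 22
pos 1 'a': at 7 ·f
pos 2 'd': at 15 ·f
pos 3 'e': at 16
pos 4 'b': at 17
pos 5 'c': at 18
pos 6 'b': at 19  ** P3@[2:6],P7@[5:6]
pos 7 'b': at 22 ·f
pos 8 'e': at 23
pos 9 'd': at 24  ** P6@[7:9]
pos 10 'a': at 21 ·f  ** P5@[9:10]
pos 11 'd': at 15 ·f
pos 12 'e': at 16
pos 13 'b': at 17
pos 14 'c': at 18
pos 15 'b': at 19  ** P3@[11:15],P7@[14:15]
pos 16 'c': at 25 ·f
pos 17 'a': at 7 ·f
pos 18 'b': at 8
pos 19 'a': at 7 ·f
pos 20 'c': at 25 ·f

Result: [[6,3],[6,7],[9,6],[10,5],[15,3],[15,7]]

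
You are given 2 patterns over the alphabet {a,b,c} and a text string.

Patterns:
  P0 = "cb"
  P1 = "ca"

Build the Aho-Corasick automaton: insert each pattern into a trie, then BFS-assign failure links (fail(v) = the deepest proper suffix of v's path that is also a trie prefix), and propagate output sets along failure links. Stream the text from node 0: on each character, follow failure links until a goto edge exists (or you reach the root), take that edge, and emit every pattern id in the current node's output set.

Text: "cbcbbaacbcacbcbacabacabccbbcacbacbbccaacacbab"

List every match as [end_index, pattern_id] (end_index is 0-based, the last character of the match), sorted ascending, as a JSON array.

Build:
Trie nodes:
  0='ε' goto c→1
  1='c' goto a→3 b→2
  2='cb' goto ·  [P0 ends]
  3='ca' goto ·  [P1 ends]

BFS fail/out derivation:
  fail(1) 'c': from fail(0)=0 chase 'c': 0 ⇒ 0;  out=∅∪out(0)=∅
  fail(2) 'cb': from fail(1)=0 chase 'b': 0 ⇒ 0;  out={0}∪out(0)={0}
  fail(3) 'ca': from fail(1)=0 chase 'a': 0 ⇒ 0;  out={1}∪out(0)={1}

Scan:
i=0 'c': node 0→1
i=1 'b': node 1→2  → match P0@[0:1]
i=2 'c': node 2→1 (fail-walked)
i=3 'b': node 1→2  → match P0@[2:3]
i=4 'b': node 2→0 (fail-walked)
i=5 'a': node 0→0
i=6 'a': node 0→0
i=7 'c': node 0→1
i=8 'b': node 1→2  → match P0@[7:8]
i=9 'c': node 2→1 (fail-walked)
i=10 'a': node 1→3  → match P1@[9:10]
i=11 'c': node 3→1 (fail-walked)
i=12 'b': node 1→2  → match P0@[11:12]
i=13 'c': node 2→1 (fail-walked)
i=14 'b': node 1→2  → match P0@[13:14]
i=15 'a': node 2→0 (fail-walked)
i=16 'c': node 0→1
i=17 'a': node 1→3  → match P1@[16:17]
i=18 'b': node 3→0 (fail-walked)
i=19 'a': node 0→0
i=20 'c': node 0→1
i=21 'a': node 1→3  → match P1@[20:21]
i=22 'b': node 3→0 (fail-walked)
i=23 'c': node 0→1
i=24 'c': node 1→1 (fail-walked)
i=25 'b': node 1→2  → match P0@[24:25]
i=26 'b': node 2→0 (fail-walked)
i=27 'c': node 0→1
i=28 'a': node 1→3  → match P1@[27:28]
i=29 'c': node 3→1 (fail-walked)
i=30 'b': node 1→2  → match P0@[29:30]
i=31 'a': node 2→0 (fail-walked)
i=32 'c': node 0→1
i=33 'b': node 1→2  → match P0@[32:33]
i=34 'b': node 2→0 (fail-walked)
i=35 'c': node 0→1
i=36 'c': node 1→1 (fail-walked)
i=37 'a': node 1→3  → match P1@[36:37]
i=38 'a': node 3→0 (fail-walked)
i=39 'c': node 0→1
i=40 'a': node 1→3  → match P1@[39:40]
i=41 'c': node 3→1 (fail-walked)
i=42 'b': node 1→2  → match P0@[41:42]
i=43 'a': node 2→0 (fail-walked)
i=44 'b': node 0→0

Matches: [[1,0],[3,0],[8,0],[10,1],[12,0],[14,0],[17,1],[21,1],[25,0],[28,1],[30,0],[33,0],[37,1],[40,1],[42,0]]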